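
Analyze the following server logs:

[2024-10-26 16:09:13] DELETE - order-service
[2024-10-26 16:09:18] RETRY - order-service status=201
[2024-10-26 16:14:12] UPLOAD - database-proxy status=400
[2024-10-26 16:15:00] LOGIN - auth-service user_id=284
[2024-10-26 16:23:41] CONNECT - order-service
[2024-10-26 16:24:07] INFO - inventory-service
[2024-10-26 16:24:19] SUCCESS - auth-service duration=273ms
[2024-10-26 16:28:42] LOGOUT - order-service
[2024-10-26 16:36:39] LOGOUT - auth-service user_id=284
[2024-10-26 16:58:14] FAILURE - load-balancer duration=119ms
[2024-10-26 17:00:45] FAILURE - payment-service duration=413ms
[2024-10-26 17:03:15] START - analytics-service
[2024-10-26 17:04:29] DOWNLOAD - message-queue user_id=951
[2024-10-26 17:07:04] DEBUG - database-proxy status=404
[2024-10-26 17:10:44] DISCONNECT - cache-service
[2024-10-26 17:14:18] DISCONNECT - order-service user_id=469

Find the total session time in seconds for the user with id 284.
1299

To calculate session duration:

1. Find LOGIN event for user_id=284: 2024-10-26 16:15:00
2. Find LOGOUT event for user_id=284: 2024-10-26 16:36:39
3. Session duration: 2024-10-26 16:36:39 - 2024-10-26 16:15:00 = 1299 seconds (21 minutes)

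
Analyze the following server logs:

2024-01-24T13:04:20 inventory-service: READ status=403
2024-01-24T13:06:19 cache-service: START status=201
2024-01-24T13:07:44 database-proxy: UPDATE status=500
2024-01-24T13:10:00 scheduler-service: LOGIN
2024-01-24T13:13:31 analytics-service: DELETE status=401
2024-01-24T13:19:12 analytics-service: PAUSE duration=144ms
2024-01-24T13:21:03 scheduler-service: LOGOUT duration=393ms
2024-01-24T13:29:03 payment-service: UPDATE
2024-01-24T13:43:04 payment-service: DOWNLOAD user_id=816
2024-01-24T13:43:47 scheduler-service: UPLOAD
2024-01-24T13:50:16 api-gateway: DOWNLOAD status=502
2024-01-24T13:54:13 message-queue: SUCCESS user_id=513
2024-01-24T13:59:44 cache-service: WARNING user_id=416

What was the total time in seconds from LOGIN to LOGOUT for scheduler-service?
663

To calculate state duration:

1. Find LOGIN event for scheduler-service: 2024-01-24T13:10:00
2. Find LOGOUT event for scheduler-service: 2024-01-24T13:21:03
3. Calculate duration: 2024-01-24T13:21:03 - 2024-01-24T13:10:00 = 663 seconds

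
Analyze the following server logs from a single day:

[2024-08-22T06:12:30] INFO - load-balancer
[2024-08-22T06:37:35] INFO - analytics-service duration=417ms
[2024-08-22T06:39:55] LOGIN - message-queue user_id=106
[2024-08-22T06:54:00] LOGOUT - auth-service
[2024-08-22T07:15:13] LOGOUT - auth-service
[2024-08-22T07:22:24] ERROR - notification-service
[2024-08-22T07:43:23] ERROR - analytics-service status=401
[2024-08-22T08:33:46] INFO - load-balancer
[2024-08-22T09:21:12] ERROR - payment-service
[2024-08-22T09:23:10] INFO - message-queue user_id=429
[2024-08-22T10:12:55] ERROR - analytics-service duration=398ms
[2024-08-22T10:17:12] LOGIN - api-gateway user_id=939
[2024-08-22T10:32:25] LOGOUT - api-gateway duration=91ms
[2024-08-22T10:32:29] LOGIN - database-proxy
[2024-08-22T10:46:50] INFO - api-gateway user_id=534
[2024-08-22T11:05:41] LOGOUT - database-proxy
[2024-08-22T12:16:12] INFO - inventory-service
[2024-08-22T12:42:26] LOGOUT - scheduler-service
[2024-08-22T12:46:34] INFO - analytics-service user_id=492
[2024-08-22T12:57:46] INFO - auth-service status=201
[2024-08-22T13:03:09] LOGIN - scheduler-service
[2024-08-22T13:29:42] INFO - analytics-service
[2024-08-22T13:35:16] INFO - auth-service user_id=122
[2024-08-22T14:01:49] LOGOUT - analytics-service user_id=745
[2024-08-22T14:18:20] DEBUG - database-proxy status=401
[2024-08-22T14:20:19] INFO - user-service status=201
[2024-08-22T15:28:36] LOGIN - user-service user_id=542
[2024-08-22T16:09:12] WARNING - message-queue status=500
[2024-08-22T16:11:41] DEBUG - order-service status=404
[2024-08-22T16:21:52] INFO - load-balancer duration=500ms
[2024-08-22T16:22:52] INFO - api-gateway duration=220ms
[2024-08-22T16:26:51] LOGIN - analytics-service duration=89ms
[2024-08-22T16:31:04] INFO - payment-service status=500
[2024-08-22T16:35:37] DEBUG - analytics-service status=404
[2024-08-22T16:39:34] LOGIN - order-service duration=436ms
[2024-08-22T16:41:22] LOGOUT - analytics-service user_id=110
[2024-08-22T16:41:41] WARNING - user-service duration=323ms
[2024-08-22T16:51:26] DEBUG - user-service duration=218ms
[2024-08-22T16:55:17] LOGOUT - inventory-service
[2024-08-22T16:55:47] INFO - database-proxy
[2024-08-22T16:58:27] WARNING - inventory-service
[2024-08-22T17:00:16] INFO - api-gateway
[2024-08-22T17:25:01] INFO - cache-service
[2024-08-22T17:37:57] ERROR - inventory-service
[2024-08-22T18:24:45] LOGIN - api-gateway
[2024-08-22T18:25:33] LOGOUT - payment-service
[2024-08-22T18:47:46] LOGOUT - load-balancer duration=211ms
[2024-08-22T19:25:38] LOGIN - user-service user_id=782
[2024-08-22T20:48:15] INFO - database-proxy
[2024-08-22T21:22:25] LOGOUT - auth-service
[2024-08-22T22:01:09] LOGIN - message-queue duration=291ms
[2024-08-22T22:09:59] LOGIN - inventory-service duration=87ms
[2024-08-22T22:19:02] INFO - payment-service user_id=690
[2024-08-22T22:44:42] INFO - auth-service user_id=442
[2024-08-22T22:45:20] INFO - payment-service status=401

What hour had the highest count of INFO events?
16

To find the peak hour:

1. Group all INFO events by hour
2. Count events in each hour
3. Find hour with maximum count
4. Peak hour: 16 (with 4 events)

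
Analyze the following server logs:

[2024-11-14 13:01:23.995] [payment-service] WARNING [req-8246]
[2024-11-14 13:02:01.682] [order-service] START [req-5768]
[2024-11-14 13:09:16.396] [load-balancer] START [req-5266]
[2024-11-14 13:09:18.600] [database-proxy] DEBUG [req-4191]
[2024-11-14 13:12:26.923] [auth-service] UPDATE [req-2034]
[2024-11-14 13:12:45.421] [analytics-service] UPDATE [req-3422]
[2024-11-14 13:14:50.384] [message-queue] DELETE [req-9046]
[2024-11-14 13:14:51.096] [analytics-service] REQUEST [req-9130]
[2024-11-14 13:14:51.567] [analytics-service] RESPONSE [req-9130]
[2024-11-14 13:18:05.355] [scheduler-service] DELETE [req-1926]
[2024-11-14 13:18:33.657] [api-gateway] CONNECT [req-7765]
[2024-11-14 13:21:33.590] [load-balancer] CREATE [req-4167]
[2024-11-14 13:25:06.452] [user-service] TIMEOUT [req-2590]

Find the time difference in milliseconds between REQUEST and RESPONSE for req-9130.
471

To calculate latency:

1. Find REQUEST with id req-9130: 2024-11-14 13:14:51.096
2. Find RESPONSE with id req-9130: 2024-11-14 13:14:51.567
3. Latency: 2024-11-14 13:14:51.567 - 2024-11-14 13:14:51.096 = 471ms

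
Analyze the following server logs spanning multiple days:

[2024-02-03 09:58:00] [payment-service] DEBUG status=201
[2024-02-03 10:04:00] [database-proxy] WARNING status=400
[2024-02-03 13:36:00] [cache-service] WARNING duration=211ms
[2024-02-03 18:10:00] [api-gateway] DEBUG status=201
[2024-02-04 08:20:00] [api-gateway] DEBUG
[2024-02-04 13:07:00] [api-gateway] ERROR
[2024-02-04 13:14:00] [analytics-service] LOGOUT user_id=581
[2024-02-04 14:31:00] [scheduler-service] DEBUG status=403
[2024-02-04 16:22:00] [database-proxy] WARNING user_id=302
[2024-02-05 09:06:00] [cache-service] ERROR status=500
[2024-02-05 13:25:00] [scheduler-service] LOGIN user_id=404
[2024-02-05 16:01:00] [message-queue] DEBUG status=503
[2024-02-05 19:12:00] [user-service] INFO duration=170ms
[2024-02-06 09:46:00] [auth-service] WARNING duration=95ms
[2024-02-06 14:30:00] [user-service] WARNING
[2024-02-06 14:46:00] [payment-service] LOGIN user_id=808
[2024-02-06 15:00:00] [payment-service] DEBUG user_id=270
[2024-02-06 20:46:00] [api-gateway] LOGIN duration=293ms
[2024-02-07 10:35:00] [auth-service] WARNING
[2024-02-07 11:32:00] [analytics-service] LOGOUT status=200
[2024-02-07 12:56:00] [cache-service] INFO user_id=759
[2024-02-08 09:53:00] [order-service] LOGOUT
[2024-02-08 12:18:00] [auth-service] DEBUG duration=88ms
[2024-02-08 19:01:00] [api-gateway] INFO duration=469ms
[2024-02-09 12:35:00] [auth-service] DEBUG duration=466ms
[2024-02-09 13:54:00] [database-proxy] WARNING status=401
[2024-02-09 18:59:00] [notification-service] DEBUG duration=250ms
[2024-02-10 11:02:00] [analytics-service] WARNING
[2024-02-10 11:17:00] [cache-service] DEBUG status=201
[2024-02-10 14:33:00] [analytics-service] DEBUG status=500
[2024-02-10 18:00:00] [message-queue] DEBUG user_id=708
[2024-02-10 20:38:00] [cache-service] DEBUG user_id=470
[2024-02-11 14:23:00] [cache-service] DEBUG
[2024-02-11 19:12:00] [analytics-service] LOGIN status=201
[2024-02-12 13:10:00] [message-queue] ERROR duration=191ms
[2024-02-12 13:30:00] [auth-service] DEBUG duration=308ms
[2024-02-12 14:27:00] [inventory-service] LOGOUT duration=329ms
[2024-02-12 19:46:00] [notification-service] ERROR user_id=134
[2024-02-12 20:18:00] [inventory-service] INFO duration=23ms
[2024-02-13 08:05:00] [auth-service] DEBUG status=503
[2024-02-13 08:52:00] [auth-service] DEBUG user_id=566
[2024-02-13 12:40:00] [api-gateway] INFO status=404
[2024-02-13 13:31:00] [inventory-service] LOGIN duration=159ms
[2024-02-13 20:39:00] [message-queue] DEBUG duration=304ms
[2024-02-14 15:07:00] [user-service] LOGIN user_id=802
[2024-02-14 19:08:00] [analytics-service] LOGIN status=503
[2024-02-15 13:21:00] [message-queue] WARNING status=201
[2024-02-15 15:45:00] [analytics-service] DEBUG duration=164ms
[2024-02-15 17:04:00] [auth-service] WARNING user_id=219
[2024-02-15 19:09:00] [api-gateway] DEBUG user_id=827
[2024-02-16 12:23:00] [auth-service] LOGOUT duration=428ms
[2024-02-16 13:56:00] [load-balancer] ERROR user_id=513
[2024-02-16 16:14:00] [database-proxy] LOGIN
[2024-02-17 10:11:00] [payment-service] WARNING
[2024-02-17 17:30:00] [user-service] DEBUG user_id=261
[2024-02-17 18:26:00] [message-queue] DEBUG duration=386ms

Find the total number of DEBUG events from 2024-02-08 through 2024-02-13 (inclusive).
12

To filter by date range:

1. Date range: 2024-02-08 through 2024-02-13, both dates inclusive
2. Filter for DEBUG events whose date falls in this range
3. Count matching events: 12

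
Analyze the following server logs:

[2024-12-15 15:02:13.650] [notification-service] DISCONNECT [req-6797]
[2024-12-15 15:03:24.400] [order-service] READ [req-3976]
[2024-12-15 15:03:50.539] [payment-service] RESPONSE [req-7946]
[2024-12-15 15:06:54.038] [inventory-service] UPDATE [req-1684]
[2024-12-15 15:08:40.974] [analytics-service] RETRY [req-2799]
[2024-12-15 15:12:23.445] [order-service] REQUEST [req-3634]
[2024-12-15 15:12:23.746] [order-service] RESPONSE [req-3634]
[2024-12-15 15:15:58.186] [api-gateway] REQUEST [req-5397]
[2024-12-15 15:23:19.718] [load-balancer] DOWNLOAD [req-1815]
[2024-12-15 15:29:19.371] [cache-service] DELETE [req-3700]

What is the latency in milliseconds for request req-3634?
301

To calculate latency:

1. Find REQUEST with id req-3634: 2024-12-15 15:12:23.445
2. Find RESPONSE with id req-3634: 2024-12-15 15:12:23.746
3. Latency: 2024-12-15 15:12:23.746 - 2024-12-15 15:12:23.445 = 301ms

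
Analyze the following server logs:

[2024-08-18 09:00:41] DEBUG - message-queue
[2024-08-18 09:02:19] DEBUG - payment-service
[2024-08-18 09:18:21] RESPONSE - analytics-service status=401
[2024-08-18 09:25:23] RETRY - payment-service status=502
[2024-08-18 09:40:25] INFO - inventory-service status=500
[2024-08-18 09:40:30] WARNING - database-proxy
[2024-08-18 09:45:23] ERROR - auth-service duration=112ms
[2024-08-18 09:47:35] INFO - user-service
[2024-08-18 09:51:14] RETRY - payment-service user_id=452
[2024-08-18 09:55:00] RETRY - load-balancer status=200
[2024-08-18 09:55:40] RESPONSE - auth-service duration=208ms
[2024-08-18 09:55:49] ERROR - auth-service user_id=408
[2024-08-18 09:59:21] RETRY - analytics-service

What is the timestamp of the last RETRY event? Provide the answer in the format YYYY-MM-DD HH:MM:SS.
2024-08-18 09:59:21

To find the last event:

1. Filter for all RETRY events
2. Sort by timestamp
3. Select the last one
4. Timestamp: 2024-08-18 09:59:21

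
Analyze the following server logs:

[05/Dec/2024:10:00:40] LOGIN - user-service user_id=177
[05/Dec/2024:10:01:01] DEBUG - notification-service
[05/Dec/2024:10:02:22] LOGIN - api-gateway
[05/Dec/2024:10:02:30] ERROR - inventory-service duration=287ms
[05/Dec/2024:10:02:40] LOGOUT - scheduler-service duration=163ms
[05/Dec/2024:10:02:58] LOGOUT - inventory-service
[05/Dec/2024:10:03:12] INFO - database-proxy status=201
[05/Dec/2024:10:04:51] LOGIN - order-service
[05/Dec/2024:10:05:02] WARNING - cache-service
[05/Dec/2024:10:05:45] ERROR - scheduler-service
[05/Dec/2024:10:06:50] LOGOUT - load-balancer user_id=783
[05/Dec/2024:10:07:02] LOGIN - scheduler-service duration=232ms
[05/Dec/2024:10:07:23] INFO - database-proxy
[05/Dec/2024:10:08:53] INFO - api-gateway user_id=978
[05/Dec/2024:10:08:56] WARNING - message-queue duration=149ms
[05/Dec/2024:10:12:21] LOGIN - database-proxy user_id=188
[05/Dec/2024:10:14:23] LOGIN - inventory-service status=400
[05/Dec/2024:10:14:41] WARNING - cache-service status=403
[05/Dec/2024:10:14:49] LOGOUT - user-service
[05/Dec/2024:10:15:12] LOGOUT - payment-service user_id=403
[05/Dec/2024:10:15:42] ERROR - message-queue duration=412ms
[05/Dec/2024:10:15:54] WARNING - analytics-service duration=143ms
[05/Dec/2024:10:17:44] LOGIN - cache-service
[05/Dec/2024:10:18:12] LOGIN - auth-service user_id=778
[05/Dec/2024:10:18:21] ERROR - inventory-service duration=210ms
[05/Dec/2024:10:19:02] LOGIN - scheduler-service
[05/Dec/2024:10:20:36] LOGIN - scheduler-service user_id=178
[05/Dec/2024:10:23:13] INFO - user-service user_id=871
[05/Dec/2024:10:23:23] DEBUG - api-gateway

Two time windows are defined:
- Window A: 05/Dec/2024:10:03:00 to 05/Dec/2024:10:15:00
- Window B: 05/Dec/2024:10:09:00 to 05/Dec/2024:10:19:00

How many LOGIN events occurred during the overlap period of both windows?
2

To find overlap events:

1. Window A: 05/Dec/2024:10:03:00 to 05/Dec/2024:10:15:00
2. Window B: 05/Dec/2024:10:09:00 to 05/Dec/2024:10:19:00
3. Overlap period: 05/Dec/2024:10:09:00 to 05/Dec/2024:10:15:00
4. Count LOGIN events in overlap: 2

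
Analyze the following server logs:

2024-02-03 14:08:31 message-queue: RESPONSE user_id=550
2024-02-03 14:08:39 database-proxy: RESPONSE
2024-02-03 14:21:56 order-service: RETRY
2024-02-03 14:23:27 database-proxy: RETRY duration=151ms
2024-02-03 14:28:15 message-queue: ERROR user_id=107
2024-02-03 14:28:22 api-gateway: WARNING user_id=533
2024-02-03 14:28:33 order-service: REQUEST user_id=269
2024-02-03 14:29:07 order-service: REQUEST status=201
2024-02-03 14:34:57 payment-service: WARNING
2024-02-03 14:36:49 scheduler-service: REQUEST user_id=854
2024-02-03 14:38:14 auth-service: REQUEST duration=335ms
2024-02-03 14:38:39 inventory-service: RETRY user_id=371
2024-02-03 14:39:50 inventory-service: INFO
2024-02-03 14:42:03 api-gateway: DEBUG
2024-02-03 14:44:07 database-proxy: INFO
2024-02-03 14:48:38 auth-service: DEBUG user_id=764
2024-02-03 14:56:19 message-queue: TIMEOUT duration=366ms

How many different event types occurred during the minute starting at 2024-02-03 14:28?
3

To count unique event types:

1. Filter events in the minute starting at 2024-02-03 14:28
2. Extract event types from matching entries
3. Count unique types: 3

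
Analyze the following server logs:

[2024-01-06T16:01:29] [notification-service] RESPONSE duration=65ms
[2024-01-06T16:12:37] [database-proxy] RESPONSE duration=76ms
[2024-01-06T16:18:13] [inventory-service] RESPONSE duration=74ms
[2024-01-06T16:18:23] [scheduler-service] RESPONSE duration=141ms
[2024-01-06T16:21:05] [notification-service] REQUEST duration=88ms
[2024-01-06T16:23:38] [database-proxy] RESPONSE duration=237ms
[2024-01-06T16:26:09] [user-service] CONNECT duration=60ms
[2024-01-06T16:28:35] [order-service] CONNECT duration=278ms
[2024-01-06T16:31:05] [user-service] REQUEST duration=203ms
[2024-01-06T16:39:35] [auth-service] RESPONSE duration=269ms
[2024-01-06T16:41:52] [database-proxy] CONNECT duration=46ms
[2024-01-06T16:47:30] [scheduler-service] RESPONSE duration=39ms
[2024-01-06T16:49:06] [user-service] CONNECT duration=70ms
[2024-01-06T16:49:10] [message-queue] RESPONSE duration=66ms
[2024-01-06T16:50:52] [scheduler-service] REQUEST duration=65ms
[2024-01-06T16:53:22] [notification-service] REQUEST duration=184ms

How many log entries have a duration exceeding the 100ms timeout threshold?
6

To count timeouts:

1. Threshold: 100ms
2. Extract duration from each log entry
3. Count entries where duration > 100
4. Timeout count: 6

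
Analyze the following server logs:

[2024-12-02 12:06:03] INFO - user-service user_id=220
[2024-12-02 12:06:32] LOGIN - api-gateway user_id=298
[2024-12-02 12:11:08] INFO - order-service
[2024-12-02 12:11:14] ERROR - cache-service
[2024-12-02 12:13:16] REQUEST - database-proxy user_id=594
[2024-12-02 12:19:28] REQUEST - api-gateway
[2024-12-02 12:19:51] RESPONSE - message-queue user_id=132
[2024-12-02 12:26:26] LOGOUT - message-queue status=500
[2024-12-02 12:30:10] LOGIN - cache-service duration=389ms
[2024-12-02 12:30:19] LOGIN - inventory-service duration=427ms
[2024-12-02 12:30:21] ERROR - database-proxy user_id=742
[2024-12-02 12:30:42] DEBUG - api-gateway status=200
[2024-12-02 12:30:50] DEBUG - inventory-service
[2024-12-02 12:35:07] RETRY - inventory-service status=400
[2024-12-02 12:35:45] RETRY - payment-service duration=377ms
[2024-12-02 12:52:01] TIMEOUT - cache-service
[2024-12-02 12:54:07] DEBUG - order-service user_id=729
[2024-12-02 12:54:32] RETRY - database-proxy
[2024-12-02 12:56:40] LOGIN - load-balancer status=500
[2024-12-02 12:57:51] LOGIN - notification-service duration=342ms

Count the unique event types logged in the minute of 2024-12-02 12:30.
3

To count unique event types:

1. Filter events in the minute starting at 2024-12-02 12:30
2. Extract event types from matching entries
3. Count unique types: 3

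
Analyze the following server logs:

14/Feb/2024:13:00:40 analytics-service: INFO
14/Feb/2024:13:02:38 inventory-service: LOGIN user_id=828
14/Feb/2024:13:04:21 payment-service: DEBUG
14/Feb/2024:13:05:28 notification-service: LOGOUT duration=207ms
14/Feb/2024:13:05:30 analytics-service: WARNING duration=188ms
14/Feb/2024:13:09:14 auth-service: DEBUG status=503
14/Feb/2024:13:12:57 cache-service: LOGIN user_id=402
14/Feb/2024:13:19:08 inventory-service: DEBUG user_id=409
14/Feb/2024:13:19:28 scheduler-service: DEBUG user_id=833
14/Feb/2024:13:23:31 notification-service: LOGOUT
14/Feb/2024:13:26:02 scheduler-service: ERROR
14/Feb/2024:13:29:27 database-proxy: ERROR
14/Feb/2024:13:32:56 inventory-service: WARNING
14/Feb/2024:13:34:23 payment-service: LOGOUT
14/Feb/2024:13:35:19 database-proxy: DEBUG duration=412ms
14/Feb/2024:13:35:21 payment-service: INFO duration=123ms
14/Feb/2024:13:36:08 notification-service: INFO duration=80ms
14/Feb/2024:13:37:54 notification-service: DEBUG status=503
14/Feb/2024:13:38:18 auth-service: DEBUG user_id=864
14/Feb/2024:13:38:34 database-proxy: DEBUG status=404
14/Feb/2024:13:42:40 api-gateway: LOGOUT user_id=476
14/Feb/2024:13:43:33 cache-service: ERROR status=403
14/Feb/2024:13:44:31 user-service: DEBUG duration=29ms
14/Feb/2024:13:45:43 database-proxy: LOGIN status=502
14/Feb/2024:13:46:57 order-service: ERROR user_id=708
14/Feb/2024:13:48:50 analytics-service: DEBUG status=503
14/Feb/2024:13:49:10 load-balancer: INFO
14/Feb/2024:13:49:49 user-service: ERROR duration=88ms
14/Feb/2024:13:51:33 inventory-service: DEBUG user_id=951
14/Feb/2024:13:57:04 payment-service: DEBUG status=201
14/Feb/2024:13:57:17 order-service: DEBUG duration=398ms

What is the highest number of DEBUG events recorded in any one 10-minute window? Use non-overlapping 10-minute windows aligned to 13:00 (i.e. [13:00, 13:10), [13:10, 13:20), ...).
4

To find the burst window:

1. Divide the log period into non-overlapping 10-minute windows starting at 13:00
2. Count DEBUG events in each window
3. Find the window with maximum count
4. Maximum events in a window: 4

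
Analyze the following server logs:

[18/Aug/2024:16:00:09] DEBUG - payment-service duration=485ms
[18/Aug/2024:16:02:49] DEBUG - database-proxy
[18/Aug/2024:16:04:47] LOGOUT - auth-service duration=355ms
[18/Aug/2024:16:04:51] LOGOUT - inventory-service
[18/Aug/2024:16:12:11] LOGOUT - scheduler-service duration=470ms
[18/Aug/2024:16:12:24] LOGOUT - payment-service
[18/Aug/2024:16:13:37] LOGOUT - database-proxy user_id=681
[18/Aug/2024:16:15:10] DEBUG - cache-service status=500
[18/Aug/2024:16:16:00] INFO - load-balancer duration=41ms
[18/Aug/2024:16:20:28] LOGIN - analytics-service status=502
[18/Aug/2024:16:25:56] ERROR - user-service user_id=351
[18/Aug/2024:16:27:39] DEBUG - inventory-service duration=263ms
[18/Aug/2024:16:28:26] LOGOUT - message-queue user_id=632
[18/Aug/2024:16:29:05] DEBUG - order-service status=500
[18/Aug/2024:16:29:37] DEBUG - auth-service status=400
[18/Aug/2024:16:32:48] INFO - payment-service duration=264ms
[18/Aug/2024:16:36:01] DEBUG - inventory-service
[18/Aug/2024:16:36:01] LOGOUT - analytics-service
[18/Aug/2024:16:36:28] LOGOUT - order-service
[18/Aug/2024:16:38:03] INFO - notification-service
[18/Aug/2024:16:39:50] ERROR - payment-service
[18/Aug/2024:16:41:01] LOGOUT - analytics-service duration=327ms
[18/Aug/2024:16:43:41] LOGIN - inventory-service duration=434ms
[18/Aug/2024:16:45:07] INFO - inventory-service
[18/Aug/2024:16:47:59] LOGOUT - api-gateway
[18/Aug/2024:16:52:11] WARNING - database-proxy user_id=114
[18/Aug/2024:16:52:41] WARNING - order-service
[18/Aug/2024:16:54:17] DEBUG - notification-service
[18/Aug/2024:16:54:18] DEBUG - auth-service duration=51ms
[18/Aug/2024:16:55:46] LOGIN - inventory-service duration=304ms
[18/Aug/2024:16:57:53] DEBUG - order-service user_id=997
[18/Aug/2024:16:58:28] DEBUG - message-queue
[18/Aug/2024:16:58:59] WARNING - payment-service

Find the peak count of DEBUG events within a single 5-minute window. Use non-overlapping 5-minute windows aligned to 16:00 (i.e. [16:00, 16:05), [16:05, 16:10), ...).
3

To find the burst window:

1. Divide the log period into non-overlapping 5-minute windows starting at 16:00
2. Count DEBUG events in each window
3. Find the window with maximum count
4. Maximum events in a window: 3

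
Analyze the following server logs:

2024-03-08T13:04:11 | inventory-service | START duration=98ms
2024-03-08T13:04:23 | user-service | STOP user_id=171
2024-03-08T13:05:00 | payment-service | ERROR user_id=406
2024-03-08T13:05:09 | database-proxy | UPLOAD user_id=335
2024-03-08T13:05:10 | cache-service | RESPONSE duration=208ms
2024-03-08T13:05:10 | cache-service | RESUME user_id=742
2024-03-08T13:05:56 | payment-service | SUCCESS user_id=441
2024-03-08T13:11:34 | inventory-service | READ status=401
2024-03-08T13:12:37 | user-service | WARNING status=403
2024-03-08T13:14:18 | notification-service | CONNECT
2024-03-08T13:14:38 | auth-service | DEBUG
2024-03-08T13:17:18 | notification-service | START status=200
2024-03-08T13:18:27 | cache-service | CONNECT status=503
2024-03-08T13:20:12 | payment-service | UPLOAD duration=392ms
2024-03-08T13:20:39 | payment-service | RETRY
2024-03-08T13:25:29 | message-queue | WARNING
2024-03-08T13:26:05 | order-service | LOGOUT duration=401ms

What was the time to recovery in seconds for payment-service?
56

To calculate recovery time:

1. Find ERROR event for payment-service: 2024-03-08T13:05:00
2. Find next SUCCESS event for payment-service: 2024-03-08T13:05:56
3. Recovery time: 2024-03-08T13:05:56 - 2024-03-08T13:05:00 = 56 seconds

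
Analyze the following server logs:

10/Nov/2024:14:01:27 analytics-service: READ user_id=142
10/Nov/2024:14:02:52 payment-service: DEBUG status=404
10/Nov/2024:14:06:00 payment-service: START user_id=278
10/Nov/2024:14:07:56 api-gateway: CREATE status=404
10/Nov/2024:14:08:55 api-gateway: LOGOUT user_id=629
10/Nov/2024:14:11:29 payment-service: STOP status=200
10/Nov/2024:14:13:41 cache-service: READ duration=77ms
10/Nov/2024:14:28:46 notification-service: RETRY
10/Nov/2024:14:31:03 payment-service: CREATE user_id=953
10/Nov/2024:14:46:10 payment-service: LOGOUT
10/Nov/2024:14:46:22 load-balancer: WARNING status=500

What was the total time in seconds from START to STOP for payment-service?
329

To calculate state duration:

1. Find START event for payment-service: 10/Nov/2024:14:06:00
2. Find STOP event for payment-service: 10/Nov/2024:14:11:29
3. Calculate duration: 10/Nov/2024:14:11:29 - 10/Nov/2024:14:06:00 = 329 seconds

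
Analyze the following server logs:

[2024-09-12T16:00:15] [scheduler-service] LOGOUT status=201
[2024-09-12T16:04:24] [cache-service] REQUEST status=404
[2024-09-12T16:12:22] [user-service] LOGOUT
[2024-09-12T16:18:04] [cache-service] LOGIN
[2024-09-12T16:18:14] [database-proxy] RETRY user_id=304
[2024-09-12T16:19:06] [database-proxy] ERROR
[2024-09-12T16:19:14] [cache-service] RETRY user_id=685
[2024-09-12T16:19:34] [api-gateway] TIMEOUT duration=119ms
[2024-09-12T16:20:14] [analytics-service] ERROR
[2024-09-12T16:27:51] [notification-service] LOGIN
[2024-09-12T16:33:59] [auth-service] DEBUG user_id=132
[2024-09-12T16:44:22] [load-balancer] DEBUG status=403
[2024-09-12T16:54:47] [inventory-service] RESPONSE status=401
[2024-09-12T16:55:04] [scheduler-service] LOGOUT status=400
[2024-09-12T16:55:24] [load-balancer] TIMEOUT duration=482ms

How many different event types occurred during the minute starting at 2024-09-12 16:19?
3

To count unique event types:

1. Filter events in the minute starting at 2024-09-12 16:19
2. Extract event types from matching entries
3. Count unique types: 3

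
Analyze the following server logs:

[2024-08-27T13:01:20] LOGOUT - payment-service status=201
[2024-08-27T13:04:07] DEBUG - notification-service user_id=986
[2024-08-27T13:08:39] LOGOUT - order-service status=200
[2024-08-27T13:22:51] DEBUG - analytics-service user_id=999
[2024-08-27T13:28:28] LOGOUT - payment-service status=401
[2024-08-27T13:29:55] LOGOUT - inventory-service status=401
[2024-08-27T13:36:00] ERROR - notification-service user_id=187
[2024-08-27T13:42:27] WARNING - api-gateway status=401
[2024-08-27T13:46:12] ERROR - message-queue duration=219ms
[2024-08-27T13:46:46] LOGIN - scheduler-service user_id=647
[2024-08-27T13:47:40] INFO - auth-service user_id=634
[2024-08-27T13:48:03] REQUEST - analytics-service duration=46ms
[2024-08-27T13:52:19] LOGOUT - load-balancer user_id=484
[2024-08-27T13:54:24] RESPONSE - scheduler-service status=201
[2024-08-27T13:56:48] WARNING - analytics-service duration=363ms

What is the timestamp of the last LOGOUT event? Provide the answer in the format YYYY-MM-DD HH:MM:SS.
2024-08-27 13:52:19

To find the last event:

1. Filter for all LOGOUT events
2. Sort by timestamp
3. Select the last one
4. Timestamp: 2024-08-27 13:52:19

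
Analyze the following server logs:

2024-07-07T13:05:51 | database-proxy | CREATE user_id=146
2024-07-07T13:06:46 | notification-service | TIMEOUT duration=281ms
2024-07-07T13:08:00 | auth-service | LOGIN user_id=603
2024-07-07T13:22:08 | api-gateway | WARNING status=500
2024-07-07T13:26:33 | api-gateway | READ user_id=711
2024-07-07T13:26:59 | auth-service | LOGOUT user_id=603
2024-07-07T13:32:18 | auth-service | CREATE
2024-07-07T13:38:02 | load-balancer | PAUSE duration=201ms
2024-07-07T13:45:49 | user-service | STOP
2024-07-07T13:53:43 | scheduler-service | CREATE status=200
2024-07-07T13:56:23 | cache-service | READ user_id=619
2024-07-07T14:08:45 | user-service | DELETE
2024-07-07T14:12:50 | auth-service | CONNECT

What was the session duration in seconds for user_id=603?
1139

To calculate session duration:

1. Find LOGIN event for user_id=603: 2024-07-07T13:08:00
2. Find LOGOUT event for user_id=603: 2024-07-07T13:26:59
3. Session duration: 2024-07-07T13:26:59 - 2024-07-07T13:08:00 = 1139 seconds (18 minutes)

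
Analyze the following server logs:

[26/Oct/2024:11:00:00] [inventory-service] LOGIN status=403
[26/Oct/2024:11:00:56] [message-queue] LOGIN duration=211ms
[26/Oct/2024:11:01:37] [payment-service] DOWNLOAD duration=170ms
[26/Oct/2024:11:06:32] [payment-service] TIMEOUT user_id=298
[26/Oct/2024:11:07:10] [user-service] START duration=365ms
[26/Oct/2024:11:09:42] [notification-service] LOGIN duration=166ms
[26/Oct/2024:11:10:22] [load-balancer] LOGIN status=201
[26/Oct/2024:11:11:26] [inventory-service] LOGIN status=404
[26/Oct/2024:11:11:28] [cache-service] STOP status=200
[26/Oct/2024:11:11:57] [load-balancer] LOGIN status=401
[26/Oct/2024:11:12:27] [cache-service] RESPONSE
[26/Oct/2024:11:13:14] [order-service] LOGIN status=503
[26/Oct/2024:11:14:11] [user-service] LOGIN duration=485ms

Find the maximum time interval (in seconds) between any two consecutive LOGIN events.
526

To find the longest gap:

1. Extract all LOGIN events in chronological order
2. Calculate time differences between consecutive events
3. Find the maximum difference
4. Longest gap: 526 seconds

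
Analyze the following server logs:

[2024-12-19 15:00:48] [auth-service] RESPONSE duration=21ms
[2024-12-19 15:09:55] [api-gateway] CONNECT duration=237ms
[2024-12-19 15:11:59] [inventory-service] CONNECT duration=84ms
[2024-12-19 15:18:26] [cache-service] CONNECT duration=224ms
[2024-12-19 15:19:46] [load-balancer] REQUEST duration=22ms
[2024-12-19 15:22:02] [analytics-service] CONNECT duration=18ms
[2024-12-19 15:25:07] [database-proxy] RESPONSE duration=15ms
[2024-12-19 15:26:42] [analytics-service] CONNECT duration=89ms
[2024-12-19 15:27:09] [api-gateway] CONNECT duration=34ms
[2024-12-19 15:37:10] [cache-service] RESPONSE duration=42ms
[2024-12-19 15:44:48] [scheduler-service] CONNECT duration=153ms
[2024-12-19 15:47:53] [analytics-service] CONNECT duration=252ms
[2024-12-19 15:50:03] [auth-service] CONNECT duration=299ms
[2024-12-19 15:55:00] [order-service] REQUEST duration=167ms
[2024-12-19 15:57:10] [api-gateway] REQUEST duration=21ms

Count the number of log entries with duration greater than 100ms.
6

To count timeouts:

1. Threshold: 100ms
2. Extract duration from each log entry
3. Count entries where duration > 100
4. Timeout count: 6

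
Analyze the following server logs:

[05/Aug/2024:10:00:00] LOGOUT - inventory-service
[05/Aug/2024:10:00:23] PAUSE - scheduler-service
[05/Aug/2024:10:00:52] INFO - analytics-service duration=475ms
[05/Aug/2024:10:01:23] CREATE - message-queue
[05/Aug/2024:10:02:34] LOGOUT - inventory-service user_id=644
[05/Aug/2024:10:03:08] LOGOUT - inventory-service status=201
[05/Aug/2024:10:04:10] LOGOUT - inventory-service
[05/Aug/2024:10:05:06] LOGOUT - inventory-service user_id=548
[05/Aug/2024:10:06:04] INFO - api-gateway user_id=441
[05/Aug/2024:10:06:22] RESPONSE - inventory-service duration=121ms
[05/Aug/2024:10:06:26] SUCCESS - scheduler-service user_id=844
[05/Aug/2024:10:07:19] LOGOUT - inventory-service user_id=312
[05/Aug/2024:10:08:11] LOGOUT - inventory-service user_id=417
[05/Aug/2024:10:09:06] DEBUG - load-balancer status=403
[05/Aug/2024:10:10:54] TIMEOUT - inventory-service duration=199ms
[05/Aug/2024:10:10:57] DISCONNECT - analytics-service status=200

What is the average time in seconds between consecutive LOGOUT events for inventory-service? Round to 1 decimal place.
81.8

To calculate average interval:

1. Find all LOGOUT events for inventory-service in order
2. Calculate time gaps between consecutive events
3. Compute mean of gaps: 491 / 6 = 81.8 seconds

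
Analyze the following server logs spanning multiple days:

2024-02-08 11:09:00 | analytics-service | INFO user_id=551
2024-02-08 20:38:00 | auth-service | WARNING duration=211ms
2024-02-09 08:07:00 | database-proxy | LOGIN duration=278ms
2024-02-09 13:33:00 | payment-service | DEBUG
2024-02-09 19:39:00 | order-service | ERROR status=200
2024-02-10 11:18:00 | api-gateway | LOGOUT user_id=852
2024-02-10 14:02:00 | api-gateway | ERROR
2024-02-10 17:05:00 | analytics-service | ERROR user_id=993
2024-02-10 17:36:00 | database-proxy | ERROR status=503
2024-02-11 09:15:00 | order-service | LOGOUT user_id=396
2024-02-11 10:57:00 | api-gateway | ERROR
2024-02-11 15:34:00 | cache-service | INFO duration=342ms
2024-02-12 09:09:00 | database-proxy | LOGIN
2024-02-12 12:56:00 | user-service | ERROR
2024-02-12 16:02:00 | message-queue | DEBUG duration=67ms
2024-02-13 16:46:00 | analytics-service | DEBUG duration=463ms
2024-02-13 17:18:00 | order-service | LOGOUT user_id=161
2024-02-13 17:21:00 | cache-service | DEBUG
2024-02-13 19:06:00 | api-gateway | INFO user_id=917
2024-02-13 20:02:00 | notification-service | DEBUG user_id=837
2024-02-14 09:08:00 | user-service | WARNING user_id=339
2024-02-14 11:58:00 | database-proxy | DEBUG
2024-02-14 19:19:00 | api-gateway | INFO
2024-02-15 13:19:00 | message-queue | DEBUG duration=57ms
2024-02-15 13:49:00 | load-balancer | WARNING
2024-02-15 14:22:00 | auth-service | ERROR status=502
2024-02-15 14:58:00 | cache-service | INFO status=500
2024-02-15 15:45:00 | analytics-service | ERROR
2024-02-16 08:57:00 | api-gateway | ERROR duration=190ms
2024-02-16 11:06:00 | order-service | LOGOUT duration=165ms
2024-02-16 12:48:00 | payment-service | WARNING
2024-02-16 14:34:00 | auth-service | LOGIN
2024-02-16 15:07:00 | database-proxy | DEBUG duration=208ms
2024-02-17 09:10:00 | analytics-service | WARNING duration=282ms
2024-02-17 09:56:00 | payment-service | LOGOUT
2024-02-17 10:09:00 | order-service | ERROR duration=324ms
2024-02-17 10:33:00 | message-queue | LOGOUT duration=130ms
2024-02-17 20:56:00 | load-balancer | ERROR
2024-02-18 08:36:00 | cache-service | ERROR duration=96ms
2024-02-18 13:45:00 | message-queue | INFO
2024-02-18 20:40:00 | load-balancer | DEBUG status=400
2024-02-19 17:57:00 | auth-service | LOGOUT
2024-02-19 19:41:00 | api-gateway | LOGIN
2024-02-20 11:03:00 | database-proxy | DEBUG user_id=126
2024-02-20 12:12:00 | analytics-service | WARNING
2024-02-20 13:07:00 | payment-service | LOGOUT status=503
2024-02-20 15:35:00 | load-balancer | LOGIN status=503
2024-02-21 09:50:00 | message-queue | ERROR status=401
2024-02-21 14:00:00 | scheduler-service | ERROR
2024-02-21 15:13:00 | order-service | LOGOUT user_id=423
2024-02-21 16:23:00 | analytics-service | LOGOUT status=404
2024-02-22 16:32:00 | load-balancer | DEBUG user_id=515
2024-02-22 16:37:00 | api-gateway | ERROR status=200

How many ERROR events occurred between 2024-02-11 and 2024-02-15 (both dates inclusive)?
4

To filter by date range:

1. Date range: 2024-02-11 through 2024-02-15, both dates inclusive
2. Filter for ERROR events whose date falls in this range
3. Count matching events: 4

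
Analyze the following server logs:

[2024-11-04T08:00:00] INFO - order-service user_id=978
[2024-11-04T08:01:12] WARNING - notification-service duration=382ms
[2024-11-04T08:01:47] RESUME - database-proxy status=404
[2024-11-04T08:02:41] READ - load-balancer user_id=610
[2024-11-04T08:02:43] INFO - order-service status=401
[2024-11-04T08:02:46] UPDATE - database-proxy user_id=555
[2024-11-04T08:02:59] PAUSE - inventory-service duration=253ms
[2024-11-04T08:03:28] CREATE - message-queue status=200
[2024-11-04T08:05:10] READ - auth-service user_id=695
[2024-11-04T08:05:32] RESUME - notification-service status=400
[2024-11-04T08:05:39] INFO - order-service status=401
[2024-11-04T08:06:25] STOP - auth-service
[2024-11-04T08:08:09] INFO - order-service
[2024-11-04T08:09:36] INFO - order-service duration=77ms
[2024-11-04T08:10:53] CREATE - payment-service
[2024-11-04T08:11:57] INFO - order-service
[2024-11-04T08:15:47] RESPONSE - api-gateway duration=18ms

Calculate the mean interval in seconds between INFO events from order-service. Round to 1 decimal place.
143.4

To calculate average interval:

1. Find all INFO events for order-service in order
2. Calculate time gaps between consecutive events
3. Compute mean of gaps: 717 / 5 = 143.4 seconds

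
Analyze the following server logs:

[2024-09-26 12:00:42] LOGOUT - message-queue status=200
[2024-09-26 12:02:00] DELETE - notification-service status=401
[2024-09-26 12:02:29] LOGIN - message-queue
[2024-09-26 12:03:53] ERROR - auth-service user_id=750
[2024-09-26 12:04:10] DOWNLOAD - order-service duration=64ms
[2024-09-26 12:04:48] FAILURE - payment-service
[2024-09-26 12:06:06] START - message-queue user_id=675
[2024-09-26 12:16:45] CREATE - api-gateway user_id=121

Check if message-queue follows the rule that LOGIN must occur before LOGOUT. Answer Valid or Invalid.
Invalid

To validate ordering:

1. Required order: LOGIN → LOGOUT
2. Rule: LOGIN must occur before LOGOUT
3. Check actual order of events for message-queue
4. Result: Invalid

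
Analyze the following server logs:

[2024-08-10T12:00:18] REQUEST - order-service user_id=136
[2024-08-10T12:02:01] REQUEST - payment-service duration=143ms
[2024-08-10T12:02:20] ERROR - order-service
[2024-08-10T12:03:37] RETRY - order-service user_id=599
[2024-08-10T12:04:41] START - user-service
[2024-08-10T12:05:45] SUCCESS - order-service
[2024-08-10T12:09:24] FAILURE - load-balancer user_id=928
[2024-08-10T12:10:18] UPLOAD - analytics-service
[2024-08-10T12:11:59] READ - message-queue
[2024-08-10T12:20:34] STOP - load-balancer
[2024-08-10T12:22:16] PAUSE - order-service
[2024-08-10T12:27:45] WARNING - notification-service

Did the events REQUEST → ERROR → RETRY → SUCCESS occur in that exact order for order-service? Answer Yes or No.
Yes

To verify sequence order:

1. Find all events in sequence REQUEST → ERROR → RETRY → SUCCESS for order-service
2. Extract their timestamps
3. Check if timestamps are in ascending order
4. Result: Yes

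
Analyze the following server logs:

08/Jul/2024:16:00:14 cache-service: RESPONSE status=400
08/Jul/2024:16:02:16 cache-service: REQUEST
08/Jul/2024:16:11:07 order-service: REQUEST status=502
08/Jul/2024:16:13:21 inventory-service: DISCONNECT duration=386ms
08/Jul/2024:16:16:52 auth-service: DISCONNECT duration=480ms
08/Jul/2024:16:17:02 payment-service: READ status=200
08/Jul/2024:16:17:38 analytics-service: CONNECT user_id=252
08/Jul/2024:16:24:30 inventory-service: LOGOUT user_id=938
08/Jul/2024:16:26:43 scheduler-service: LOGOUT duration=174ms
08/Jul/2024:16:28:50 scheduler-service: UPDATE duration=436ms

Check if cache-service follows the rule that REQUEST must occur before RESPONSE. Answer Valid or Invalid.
Invalid

To validate ordering:

1. Required order: REQUEST → RESPONSE
2. Rule: REQUEST must occur before RESPONSE
3. Check actual order of events for cache-service
4. Result: Invalid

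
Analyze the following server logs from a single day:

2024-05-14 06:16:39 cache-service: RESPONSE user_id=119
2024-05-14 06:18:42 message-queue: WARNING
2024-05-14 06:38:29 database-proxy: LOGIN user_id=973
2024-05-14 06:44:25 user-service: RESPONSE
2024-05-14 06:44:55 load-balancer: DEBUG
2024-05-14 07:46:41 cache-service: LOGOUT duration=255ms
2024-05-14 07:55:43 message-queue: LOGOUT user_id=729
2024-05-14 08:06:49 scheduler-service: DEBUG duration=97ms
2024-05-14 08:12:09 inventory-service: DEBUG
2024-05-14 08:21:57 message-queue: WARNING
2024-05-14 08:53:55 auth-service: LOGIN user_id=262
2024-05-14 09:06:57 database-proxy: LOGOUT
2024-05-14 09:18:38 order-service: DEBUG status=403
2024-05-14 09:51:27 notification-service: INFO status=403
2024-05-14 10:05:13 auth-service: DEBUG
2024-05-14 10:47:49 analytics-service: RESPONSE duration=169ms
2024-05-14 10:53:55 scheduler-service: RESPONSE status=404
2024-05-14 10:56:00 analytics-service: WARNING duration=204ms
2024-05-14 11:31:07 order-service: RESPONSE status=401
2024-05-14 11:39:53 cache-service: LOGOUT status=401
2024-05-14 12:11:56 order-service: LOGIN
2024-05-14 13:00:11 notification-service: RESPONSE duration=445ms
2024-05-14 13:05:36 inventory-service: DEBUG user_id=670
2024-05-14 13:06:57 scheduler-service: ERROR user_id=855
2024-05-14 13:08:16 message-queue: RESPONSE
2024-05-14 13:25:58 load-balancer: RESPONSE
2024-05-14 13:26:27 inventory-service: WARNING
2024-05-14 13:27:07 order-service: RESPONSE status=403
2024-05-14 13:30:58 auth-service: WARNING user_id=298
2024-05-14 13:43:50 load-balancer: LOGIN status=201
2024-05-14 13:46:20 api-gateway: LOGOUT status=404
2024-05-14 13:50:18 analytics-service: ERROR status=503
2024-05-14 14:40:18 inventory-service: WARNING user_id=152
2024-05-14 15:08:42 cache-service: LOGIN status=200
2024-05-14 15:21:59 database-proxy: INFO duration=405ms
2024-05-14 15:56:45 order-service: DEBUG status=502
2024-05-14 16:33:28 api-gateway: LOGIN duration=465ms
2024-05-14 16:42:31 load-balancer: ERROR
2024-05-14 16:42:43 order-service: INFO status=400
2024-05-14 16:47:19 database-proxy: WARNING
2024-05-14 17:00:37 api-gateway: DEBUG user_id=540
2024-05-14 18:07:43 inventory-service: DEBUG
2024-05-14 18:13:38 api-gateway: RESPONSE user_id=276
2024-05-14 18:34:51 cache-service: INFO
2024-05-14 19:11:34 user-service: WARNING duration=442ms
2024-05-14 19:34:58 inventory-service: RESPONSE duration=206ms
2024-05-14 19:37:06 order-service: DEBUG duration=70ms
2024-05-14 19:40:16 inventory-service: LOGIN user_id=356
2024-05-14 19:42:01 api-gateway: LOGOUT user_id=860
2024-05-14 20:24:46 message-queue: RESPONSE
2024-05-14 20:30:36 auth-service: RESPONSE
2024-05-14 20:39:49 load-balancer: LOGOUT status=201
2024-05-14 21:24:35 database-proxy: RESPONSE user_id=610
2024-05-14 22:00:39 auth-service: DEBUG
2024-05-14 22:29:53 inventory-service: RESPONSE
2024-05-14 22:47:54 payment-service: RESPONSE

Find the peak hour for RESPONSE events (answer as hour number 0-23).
13

To find the peak hour:

1. Group all RESPONSE events by hour
2. Count events in each hour
3. Find hour with maximum count
4. Peak hour: 13 (with 4 events)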